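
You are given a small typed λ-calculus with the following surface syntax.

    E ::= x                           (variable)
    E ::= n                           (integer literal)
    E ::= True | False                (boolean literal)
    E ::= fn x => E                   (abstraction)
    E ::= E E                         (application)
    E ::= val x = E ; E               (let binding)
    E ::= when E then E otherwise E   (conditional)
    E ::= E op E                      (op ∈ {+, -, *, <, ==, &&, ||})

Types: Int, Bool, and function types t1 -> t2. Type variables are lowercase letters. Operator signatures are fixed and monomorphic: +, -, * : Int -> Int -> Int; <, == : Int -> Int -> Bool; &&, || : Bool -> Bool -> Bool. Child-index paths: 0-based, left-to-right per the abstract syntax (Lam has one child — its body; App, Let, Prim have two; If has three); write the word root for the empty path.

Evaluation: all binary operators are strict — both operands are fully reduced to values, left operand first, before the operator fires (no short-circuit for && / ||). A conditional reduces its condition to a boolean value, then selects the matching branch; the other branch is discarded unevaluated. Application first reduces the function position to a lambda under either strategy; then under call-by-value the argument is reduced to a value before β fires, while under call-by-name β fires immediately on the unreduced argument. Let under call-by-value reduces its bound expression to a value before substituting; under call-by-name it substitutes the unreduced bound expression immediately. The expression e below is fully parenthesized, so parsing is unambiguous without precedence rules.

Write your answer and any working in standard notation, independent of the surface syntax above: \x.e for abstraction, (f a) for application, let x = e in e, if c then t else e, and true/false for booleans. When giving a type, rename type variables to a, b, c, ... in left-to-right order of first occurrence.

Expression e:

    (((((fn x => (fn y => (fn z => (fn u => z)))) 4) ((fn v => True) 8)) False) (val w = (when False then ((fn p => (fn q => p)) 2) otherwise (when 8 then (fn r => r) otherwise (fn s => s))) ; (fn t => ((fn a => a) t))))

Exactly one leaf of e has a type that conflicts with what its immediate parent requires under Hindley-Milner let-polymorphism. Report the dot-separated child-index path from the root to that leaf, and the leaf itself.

Derivation:
z : c
\u._ : d -> c
\z._ : c -> d -> c
\y._ : b -> c -> d -> c
\x._ : a -> b -> c -> d -> c
  unify a -> b -> c -> d -> c ~ Int -> e
  unify a ~ Int
  unify b -> c -> d -> c ~ e
_ _ : b -> c -> d -> c
\v._ : f -> Bool
  unify f -> Bool ~ Int -> g
  unify f ~ Int
  unify Bool ~ g
_ _ : Bool
  unify b -> c -> d -> c ~ Bool -> h
  unify b ~ Bool
  unify c -> d -> c ~ h
_ _ : c -> d -> c
  unify c -> d -> c ~ Bool -> i
  unify c ~ Bool
  unify d -> Bool ~ i
_ _ : d -> Bool
  unify Bool ~ Bool
p : j
\q._ : k -> j
\p._ : j -> k -> j
  unify j -> k -> j ~ Int -> l
  unify j ~ Int
  unify k -> Int ~ l
_ _ : k -> Int
  unify Int ~ Bool
  FAIL: mismatch Int ~ Bool

Answer: 1.0.2.0 : 8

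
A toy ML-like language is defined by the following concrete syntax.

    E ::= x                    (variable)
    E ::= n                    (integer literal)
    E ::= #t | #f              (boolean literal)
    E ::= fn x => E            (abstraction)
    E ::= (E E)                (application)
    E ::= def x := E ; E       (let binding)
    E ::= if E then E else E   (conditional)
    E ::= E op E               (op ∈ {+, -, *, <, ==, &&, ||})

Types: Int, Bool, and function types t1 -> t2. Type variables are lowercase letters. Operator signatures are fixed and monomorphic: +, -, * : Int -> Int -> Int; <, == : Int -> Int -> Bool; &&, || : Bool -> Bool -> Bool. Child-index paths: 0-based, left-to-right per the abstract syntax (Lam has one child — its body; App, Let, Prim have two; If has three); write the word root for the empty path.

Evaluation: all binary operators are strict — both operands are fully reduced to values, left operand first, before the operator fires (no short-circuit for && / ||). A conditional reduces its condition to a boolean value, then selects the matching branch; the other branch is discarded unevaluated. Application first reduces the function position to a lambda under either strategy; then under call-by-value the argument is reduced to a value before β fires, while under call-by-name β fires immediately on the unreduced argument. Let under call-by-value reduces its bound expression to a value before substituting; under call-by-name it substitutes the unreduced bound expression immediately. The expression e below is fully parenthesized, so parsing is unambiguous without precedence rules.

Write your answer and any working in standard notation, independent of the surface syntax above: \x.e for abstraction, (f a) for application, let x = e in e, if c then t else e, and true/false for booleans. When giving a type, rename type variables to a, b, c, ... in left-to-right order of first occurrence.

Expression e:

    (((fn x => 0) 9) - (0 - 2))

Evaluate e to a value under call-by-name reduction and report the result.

Trace:
step 0: (((\x.0) 9) - (0 - 2))
step 1: [beta@0] (0 - (0 - 2))
step 2: [delta@1] (0 - -2)
step 3: [delta@root] 2

Answer: 2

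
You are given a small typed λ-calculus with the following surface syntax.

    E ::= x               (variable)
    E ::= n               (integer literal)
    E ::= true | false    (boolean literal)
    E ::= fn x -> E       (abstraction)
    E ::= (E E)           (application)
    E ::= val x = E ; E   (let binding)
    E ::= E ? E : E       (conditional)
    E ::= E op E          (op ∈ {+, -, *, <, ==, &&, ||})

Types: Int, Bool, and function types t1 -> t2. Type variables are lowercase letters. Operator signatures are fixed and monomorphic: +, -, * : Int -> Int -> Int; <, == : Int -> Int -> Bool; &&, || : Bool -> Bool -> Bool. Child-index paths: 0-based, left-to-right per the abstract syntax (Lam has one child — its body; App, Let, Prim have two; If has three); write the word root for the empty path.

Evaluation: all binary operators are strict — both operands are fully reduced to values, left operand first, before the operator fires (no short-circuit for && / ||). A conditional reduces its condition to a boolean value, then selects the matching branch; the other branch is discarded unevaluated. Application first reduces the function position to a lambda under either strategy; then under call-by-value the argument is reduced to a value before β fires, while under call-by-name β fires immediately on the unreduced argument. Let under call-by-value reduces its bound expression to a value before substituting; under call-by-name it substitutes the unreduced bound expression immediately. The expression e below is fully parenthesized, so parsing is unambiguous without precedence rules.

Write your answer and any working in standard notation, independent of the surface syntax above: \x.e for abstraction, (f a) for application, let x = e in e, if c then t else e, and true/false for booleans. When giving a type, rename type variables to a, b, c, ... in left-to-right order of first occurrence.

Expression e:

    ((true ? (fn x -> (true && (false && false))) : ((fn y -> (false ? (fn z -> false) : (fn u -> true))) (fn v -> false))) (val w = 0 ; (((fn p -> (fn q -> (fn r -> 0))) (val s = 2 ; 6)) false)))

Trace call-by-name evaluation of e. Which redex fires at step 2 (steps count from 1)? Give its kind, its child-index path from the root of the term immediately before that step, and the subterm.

Working:
step 0: ((if true then (\x.(true && (false && false))) else ((\y.(if false then (\z.false) else (\u.true))) (\v.false))) (let w = 0 in (((\p.(\q.(\r.0))) (let s = 2 in 6)) false)))
step 1: [if@0] ((\x.(true && (false && false))) (let w = 0 in (((\p.(\q.(\r.0))) (let s = 2 in 6)) false)))
step 2: [beta@root] (true && (false && false))

Answer: beta at root : ((\x.(true && (false && false))) (let w = 0 in (((\p.(\q.(\r.0))) (let s = 2 in 6)) false)))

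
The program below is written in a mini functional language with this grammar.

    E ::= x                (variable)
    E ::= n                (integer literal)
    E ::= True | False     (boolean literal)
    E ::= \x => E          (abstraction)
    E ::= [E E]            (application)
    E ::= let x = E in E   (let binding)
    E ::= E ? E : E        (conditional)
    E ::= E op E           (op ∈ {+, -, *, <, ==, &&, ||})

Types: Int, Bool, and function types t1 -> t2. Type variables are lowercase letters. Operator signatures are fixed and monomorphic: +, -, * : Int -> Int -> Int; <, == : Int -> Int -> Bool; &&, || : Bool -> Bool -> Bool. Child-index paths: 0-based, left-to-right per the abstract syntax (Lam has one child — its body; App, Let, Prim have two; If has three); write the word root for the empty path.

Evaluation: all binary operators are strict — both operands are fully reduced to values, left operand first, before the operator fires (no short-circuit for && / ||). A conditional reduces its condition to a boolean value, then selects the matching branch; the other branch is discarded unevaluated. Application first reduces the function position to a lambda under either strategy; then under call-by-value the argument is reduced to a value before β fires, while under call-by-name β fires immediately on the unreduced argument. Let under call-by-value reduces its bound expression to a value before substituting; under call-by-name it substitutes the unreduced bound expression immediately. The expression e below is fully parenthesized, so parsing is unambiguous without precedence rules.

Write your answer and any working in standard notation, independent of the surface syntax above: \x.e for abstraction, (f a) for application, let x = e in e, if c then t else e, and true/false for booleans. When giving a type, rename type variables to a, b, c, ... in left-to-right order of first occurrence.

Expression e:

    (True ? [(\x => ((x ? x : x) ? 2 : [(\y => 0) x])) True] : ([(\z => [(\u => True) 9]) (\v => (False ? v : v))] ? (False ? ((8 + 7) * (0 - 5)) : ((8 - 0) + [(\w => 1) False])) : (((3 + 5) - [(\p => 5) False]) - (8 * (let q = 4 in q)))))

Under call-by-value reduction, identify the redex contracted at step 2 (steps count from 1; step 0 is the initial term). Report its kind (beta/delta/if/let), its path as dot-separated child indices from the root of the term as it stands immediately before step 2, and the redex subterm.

Working:
step 0: (if true then ((\x.(if (if x then x else x) then 2 else ((\y.0) x))) true) else (if ((\z.((\u.true) 9)) (\v.(if false then v else v))) then (if false then ((8 + 7) * (0 - 5)) else ((8 - 0) + ((\w.1) false))) else (((3 + 5) - ((\p.5) false)) - (8 * (let q = 4 in q)))))
step 1: [if@root] ((\x.(if (if x then x else x) then 2 else ((\y.0) x))) true)
step 2: [beta@root] (if (if true then true else true) then 2 else ((\y.0) true))

Answer: beta at root : ((\x.(if (if x then x else x) then 2 else ((\y.0) x))) true)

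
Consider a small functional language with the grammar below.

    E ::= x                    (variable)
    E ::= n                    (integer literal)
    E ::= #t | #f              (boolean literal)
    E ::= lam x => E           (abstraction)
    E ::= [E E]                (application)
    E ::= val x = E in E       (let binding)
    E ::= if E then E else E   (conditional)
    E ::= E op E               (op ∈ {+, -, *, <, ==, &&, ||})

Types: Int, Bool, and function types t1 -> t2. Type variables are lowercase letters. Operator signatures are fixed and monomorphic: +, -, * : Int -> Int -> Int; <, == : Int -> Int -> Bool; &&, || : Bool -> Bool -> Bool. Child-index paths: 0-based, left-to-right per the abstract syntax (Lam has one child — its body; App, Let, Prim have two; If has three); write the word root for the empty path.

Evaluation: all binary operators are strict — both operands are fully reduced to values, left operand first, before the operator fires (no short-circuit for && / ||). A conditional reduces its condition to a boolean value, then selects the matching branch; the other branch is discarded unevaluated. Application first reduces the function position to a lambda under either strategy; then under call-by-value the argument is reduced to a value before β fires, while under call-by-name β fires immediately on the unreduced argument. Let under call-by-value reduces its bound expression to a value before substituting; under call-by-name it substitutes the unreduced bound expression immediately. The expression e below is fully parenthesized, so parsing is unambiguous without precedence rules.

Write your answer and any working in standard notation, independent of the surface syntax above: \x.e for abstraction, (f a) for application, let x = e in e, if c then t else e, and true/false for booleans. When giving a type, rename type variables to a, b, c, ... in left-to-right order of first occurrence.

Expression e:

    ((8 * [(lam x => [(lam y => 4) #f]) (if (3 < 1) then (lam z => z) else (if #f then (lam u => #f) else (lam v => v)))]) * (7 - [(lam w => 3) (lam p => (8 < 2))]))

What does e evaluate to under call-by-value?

Working:
step 0: ((8 * ((\x.((\y.4) false)) (if (3 < 1) then (\z.z) else (if false then (\u.false) else (\v.v))))) * (7 - ((\w.3) (\p.(8 < 2)))))
step 1: [delta@0.1.1.0] ((8 * ((\x.((\y.4) false)) (if false then (\z.z) else (if false then (\u.false) else (\v.v))))) * (7 - ((\w.3) (\p.(8 < 2)))))
step 2: [if@0.1.1] ((8 * ((\x.((\y.4) false)) (if false then (\u.false) else (\v.v)))) * (7 - ((\w.3) (\p.(8 < 2)))))
step 3: [if@0.1.1] ((8 * ((\x.((\y.4) false)) (\v.v))) * (7 - ((\w.3) (\p.(8 < 2)))))
step 4: [beta@0.1] ((8 * ((\y.4) false)) * (7 - ((\w.3) (\p.(8 < 2)))))
step 5: [beta@0.1] ((8 * 4) * (7 - ((\w.3) (\p.(8 < 2)))))
step 6: [delta@0] (32 * (7 - ((\w.3) (\p.(8 < 2)))))
step 7: [beta@1.1] (32 * (7 - 3))
step 8: [delta@1] (32 * 4)
step 9: [delta@root] 128

Answer: 128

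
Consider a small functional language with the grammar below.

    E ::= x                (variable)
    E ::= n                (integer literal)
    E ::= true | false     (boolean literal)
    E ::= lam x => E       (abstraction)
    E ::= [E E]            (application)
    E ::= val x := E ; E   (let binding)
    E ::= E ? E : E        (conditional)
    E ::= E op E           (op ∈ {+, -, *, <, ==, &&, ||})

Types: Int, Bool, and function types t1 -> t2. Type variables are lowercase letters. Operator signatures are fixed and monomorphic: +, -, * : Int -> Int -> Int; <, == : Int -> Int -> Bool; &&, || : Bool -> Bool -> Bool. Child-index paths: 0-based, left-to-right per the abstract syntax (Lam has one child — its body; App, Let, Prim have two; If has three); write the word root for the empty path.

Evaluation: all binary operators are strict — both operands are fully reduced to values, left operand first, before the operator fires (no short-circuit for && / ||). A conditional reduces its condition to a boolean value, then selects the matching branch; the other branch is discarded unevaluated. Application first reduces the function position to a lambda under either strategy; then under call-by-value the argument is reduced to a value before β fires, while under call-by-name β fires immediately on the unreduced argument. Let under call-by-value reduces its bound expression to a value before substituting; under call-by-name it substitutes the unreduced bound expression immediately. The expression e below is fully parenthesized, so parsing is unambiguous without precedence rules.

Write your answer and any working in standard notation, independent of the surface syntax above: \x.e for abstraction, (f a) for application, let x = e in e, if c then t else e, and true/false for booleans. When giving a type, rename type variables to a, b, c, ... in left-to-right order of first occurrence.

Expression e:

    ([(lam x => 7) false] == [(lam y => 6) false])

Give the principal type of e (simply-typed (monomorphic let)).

Trace:
\x._ : a -> Int
  unify a -> Int ~ Bool -> b
  unify a ~ Bool
  unify Int ~ b
_ _ : Int
  unify Int ~ Int
\y._ : c -> Int
  unify c -> Int ~ Bool -> d
  unify c ~ Bool
  unify Int ~ d
_ _ : Int
  unify Int ~ Int

Answer: Bool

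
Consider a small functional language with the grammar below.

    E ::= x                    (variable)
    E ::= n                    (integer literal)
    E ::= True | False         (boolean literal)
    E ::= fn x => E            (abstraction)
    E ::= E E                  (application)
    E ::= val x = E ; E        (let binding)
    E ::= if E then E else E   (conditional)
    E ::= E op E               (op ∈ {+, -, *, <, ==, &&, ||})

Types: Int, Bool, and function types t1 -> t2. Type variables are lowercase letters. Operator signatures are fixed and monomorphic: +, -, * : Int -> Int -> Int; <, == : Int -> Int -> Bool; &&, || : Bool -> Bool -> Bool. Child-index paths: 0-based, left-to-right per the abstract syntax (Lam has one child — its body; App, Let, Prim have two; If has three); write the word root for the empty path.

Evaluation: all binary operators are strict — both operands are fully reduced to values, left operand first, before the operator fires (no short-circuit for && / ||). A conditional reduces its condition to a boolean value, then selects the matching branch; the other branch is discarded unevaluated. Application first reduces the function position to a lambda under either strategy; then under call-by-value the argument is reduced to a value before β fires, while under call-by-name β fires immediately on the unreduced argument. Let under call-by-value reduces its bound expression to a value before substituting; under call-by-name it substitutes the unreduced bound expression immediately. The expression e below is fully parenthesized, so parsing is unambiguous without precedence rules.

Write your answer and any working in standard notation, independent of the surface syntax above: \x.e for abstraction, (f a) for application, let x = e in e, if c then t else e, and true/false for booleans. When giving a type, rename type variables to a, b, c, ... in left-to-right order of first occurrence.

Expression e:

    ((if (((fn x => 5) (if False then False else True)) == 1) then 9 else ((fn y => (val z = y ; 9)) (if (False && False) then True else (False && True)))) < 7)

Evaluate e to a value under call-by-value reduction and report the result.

Answer: false

Trace:
step 0: ((if (((\x.5) (if false then false else true)) == 1) then 9 else ((\y.(let z = y in 9)) (if (false && false) then true else (false && true)))) < 7)
step 1: [if@0.0.0.1] ((if (((\x.5) true) == 1) then 9 else ((\y.(let z = y in 9)) (if (false && false) then true else (false && true)))) < 7)
step 2: [beta@0.0.0] ((if (5 == 1) then 9 else ((\y.(let z = y in 9)) (if (false && false) then true else (false && true)))) < 7)
step 3: [delta@0.0] ((if false then 9 else ((\y.(let z = y in 9)) (if (false && false) then true else (false && true)))) < 7)
step 4: [if@0] (((\y.(let z = y in 9)) (if (false && false) then true else (false && true))) < 7)
step 5: [delta@0.1.0] (((\y.(let z = y in 9)) (if false then true else (false && true))) < 7)
step 6: [if@0.1] (((\y.(let z = y in 9)) (false && true)) < 7)
step 7: [delta@0.1] (((\y.(let z = y in 9)) false) < 7)
step 8: [beta@0] ((let z = false in 9) < 7)
step 9: [let@0] (9 < 7)
step 10: [delta@root] false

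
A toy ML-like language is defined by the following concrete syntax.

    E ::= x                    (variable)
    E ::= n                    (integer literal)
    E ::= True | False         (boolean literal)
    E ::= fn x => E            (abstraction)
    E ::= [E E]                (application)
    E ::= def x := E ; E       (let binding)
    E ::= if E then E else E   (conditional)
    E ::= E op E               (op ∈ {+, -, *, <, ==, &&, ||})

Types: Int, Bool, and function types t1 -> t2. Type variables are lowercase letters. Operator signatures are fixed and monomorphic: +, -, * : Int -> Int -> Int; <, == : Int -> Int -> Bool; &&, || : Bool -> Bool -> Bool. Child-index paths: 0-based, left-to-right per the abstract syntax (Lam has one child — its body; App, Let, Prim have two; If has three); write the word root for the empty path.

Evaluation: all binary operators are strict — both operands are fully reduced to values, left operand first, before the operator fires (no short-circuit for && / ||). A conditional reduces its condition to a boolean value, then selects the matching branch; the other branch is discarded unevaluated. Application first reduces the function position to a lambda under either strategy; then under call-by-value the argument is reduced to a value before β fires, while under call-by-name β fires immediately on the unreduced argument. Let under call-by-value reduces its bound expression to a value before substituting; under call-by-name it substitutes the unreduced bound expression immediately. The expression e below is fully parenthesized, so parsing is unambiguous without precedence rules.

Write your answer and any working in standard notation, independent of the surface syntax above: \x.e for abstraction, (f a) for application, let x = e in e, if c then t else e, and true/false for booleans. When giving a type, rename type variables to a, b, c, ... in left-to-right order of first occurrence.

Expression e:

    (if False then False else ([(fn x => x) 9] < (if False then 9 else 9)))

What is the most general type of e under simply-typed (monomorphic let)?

Derivation:
  unify Bool ~ Bool
x : a
\x._ : a -> a
  unify a -> a ~ Int -> b
  unify a ~ Int
  unify Int ~ b
_ _ : Int
  unify Int ~ Int
  unify Bool ~ Bool
  unify Int ~ Int
  unify Int ~ Int
  unify Bool ~ Bool

Answer: Bool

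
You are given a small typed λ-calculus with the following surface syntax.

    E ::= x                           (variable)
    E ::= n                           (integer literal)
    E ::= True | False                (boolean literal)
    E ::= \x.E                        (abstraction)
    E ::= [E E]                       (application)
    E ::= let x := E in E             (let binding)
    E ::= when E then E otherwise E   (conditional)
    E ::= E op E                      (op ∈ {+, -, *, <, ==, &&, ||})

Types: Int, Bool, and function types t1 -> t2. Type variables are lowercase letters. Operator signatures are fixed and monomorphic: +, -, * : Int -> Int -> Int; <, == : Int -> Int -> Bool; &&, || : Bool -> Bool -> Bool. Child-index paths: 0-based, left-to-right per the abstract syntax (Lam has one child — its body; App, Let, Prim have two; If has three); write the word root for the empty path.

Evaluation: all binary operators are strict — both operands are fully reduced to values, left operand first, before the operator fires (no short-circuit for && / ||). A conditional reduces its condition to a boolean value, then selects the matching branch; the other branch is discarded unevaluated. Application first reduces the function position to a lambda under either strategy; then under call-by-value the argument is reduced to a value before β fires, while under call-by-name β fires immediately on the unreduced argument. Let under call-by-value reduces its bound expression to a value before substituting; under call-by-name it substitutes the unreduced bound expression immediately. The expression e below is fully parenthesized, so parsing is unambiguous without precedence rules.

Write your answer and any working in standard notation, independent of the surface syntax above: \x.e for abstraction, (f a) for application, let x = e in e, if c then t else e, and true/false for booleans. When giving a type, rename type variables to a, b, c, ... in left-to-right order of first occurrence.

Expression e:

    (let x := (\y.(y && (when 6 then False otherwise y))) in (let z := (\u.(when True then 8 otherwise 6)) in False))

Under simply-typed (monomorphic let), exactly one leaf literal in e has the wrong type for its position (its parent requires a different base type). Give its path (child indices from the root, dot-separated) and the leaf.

Trace:
y : a
  unify a ~ Bool
  unify Int ~ Bool
  FAIL: mismatch Int ~ Bool

Answer: 0.0.1.0 : 6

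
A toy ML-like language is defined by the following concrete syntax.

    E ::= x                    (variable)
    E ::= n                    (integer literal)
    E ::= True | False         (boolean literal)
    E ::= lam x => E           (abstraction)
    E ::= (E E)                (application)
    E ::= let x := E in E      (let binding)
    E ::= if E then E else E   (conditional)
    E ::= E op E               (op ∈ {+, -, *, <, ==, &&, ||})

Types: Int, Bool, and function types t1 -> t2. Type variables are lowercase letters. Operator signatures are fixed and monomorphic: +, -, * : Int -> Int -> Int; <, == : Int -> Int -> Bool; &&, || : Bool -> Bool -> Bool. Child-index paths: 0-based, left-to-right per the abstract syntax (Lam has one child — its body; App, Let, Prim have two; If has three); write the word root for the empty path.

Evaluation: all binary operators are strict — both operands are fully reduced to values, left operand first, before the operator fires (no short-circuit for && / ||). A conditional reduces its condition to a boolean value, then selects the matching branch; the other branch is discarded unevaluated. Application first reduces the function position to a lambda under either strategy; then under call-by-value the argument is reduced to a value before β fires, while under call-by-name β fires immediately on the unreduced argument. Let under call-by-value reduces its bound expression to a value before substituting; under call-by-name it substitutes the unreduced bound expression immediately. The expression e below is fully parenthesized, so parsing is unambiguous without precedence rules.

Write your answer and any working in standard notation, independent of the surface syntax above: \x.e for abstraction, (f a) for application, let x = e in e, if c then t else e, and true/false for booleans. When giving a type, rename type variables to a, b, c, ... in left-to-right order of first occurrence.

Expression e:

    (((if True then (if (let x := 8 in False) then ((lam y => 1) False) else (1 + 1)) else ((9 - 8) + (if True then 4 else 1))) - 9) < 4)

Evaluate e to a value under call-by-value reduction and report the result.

Trace:
step 0: (((if true then (if (let x = 8 in false) then ((\y.1) false) else (1 + 1)) else ((9 - 8) + (if true then 4 else 1))) - 9) < 4)
step 1: [if@0.0] (((if (let x = 8 in false) then ((\y.1) false) else (1 + 1)) - 9) < 4)
step 2: [let@0.0.0] (((if false then ((\y.1) false) else (1 + 1)) - 9) < 4)
step 3: [if@0.0] (((1 + 1) - 9) < 4)
step 4: [delta@0.0] ((2 - 9) < 4)
step 5: [delta@0] (-7 < 4)
step 6: [delta@root] true

Answer: true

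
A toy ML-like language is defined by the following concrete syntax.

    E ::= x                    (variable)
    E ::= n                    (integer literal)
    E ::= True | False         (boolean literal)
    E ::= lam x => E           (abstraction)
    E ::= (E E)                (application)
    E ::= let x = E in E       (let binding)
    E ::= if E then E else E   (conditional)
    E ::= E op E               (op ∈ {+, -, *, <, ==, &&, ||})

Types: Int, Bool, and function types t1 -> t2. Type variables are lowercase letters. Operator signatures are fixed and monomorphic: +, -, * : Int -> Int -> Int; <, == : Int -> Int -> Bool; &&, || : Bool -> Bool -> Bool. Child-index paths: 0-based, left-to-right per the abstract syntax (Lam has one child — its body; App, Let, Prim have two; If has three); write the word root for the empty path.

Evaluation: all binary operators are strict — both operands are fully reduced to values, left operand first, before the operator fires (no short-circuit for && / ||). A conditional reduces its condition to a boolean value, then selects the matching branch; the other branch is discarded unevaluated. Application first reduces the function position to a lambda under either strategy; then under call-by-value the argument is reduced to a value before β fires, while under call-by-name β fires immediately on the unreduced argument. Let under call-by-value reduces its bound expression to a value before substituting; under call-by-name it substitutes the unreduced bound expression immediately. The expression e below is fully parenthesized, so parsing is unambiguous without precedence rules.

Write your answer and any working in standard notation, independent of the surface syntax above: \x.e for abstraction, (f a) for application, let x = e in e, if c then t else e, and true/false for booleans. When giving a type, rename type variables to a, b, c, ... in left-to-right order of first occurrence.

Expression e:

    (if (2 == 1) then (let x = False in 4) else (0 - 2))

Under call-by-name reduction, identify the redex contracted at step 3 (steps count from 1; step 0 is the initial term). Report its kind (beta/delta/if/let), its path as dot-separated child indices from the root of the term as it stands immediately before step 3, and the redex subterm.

Derivation:
step 0: (if (2 == 1) then (let x = false in 4) else (0 - 2))
step 1: [delta@0] (if false then (let x = false in 4) else (0 - 2))
step 2: [if@root] (0 - 2)
step 3: [delta@root] -2

Answer: delta at root : (0 - 2)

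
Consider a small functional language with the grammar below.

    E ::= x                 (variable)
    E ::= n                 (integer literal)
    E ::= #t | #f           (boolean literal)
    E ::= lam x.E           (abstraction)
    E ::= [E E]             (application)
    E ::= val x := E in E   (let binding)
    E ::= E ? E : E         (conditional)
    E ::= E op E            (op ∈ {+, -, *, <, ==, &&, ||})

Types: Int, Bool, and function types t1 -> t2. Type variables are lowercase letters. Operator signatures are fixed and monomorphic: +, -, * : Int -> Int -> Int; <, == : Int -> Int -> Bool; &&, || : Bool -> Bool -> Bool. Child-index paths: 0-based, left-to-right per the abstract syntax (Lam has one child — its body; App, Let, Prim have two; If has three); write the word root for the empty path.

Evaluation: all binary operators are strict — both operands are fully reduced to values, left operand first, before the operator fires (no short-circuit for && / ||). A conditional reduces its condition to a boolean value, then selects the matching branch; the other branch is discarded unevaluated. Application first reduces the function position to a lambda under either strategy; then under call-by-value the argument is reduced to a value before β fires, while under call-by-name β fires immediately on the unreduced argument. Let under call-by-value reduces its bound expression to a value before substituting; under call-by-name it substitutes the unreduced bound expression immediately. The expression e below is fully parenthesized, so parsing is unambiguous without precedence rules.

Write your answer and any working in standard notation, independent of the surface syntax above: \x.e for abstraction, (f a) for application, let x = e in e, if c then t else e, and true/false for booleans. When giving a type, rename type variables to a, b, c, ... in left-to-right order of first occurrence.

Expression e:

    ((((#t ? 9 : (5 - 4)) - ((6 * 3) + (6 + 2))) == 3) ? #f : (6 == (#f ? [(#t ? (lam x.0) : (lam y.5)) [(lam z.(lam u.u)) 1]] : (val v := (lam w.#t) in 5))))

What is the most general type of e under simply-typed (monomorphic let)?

Answer: Bool

Derivation:
  unify Bool ~ Bool
  unify Int ~ Int
  unify Int ~ Int
  unify Int ~ Int
  unify Int ~ Int
  unify Int ~ Int
  unify Int ~ Int
  unify Int ~ Int
  unify Int ~ Int
  unify Int ~ Int
  unify Int ~ Int
  unify Int ~ Int
  unify Int ~ Int
  unify Int ~ Int
  unify Bool ~ Bool
  unify Int ~ Int
  unify Bool ~ Bool
  unify Bool ~ Bool
\x._ : a -> Int
\y._ : b -> Int
  unify a -> Int ~ b -> Int
  unify a ~ b
  unify Int ~ Int
u : d
\u._ : d -> d
\z._ : c -> d -> d
  unify c -> d -> d ~ Int -> e
  unify c ~ Int
  unify d -> d ~ e
_ _ : d -> d
  unify b -> Int ~ (d -> d) -> f
  unify b ~ d -> d
  unify Int ~ f
_ _ : Int
\w._ : g -> Bool
let v : g -> Bool
  unify Int ~ Int
  unify Int ~ Int
  unify Bool ~ Bool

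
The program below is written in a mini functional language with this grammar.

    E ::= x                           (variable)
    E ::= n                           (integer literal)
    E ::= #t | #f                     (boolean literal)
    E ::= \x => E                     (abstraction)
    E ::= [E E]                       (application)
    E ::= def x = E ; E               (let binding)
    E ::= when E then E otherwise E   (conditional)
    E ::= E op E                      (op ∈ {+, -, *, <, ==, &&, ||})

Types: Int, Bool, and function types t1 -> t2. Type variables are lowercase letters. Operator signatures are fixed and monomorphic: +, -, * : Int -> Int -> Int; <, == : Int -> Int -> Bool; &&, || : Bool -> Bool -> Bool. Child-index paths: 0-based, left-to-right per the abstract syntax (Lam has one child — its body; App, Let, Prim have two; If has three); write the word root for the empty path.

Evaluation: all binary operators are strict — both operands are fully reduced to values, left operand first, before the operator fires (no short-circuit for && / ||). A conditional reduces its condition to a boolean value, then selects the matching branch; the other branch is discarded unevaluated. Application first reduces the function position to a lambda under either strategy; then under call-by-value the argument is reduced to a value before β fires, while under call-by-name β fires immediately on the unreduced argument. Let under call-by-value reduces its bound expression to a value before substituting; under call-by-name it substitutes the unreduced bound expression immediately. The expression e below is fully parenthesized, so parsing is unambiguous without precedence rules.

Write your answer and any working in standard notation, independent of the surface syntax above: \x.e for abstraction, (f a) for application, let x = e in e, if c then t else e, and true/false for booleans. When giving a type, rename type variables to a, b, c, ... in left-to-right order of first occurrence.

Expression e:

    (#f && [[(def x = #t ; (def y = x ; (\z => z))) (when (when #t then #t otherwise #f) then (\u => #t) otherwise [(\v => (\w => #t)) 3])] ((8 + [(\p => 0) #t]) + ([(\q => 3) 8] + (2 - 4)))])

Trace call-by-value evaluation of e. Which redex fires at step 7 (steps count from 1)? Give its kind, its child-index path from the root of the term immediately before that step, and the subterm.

Working:
step 0: (false && (((let x = true in (let y = x in (\z.z))) (if (if true then true else false) then (\u.true) else ((\v.(\w.true)) 3))) ((8 + ((\p.0) true)) + (((\q.3) 8) + (2 - 4)))))
step 1: [let@1.0.0] (false && (((let y = true in (\z.z)) (if (if true then true else false) then (\u.true) else ((\v.(\w.true)) 3))) ((8 + ((\p.0) true)) + (((\q.3) 8) + (2 - 4)))))
step 2: [let@1.0.0] (false && (((\z.z) (if (if true then true else false) then (\u.true) else ((\v.(\w.true)) 3))) ((8 + ((\p.0) true)) + (((\q.3) 8) + (2 - 4)))))
step 3: [if@1.0.1.0] (false && (((\z.z) (if true then (\u.true) else ((\v.(\w.true)) 3))) ((8 + ((\p.0) true)) + (((\q.3) 8) + (2 - 4)))))
step 4: [if@1.0.1] (false && (((\z.z) (\u.true)) ((8 + ((\p.0) true)) + (((\q.3) 8) + (2 - 4)))))
step 5: [beta@1.0] (false && ((\u.true) ((8 + ((\p.0) true)) + (((\q.3) 8) + (2 - 4)))))
step 6: [beta@1.1.0.1] (false && ((\u.true) ((8 + 0) + (((\q.3) 8) + (2 - 4)))))
step 7: [delta@1.1.0] (false && ((\u.true) (8 + (((\q.3) 8) + (2 - 4)))))

Answer: delta at 1.1.0 : (8 + 0)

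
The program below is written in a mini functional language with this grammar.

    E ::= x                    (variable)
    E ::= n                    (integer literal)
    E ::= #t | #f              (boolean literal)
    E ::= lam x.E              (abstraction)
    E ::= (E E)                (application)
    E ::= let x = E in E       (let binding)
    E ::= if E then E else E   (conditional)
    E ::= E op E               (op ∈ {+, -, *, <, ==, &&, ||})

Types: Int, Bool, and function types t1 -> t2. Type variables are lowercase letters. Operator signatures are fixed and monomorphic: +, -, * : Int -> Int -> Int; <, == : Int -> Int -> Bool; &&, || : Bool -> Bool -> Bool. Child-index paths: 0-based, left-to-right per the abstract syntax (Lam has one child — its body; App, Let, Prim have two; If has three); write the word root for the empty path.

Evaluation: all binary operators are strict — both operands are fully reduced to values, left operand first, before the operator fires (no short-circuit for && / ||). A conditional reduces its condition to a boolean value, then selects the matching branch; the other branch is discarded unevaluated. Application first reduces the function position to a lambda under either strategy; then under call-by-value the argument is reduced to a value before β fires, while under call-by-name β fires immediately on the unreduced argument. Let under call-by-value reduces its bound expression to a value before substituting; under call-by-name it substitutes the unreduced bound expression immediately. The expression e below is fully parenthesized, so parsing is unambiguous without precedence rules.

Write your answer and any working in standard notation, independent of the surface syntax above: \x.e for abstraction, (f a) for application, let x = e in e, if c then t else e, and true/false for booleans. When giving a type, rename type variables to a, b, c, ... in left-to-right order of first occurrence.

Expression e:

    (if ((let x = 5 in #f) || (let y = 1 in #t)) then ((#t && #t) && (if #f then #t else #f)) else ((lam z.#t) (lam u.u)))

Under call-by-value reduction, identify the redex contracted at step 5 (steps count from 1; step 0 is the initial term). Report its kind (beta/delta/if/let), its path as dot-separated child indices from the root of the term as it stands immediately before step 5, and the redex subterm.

Answer: delta at 0 : (true && true)

Trace:
step 0: (if ((let x = 5 in false) || (let y = 1 in true)) then ((true && true) && (if false then true else false)) else ((\z.true) (\u.u)))
step 1: [let@0.0] (if (false || (let y = 1 in true)) then ((true && true) && (if false then true else false)) else ((\z.true) (\u.u)))
step 2: [let@0.1] (if (false || true) then ((true && true) && (if false then true else false)) else ((\z.true) (\u.u)))
step 3: [delta@0] (if true then ((true && true) && (if false then true else false)) else ((\z.true) (\u.u)))
step 4: [if@root] ((true && true) && (if false then true else false))
step 5: [delta@0] (true && (if false then true else false))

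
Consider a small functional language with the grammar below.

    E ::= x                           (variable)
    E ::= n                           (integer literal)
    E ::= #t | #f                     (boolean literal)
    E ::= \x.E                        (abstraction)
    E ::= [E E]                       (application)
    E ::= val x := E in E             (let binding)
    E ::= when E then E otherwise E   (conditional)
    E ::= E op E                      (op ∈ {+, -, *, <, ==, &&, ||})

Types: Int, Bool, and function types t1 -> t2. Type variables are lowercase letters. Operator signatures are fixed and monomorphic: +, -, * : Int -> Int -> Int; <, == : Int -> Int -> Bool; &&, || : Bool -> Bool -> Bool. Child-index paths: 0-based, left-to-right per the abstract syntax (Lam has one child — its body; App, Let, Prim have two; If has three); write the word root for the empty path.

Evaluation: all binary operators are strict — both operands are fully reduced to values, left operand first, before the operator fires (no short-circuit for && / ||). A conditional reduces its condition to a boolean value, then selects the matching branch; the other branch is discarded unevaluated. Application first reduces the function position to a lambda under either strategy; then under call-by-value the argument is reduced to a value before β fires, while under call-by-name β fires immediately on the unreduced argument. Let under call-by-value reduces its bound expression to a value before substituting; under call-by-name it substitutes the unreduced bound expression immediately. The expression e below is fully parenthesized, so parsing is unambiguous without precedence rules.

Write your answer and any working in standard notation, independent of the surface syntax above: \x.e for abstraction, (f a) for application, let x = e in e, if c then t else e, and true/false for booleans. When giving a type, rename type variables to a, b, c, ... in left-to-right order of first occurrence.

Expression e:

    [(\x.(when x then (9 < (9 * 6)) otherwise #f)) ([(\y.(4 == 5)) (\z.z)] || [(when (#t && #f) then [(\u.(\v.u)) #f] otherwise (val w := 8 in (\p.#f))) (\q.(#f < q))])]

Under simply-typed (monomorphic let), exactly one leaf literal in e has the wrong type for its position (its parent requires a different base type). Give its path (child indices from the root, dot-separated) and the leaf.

Working:
x : a
  unify a ~ Bool
  unify Int ~ Int
  unify Int ~ Int
  unify Int ~ Int
  unify Int ~ Int
  unify Bool ~ Bool
\x._ : Bool -> Bool
  unify Int ~ Int
  unify Int ~ Int
\y._ : b -> Bool
z : c
\z._ : c -> c
  unify b -> Bool ~ (c -> c) -> d
  unify b ~ c -> c
  unify Bool ~ d
_ _ : Bool
  unify Bool ~ Bool
  unify Bool ~ Bool
  unify Bool ~ Bool
  unify Bool ~ Bool
u : e
\v._ : f -> e
\u._ : e -> f -> e
  unify e -> f -> e ~ Bool -> g
  unify e ~ Bool
  unify f -> Bool ~ g
_ _ : f -> Bool
let w : Int
\p._ : h -> Bool
  unify f -> Bool ~ h -> Bool
  unify f ~ h
  unify Bool ~ Bool
  unify Bool ~ Int
  FAIL: mismatch Bool ~ Int

Answer: 1.1.1.0.0 : false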